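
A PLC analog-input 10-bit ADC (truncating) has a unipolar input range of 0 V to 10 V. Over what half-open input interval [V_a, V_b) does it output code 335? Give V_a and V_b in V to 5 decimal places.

LSB = 10/2^10 = 9.766 mV.
V_a = V_low + 335·LSB = 3.27148 V; V_b = V_low + 336·LSB = 3.28125 V.

[3.27148 V, 3.28125 V)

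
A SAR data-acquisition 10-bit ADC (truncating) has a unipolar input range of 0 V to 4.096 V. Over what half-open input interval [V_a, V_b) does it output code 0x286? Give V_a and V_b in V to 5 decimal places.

[2.58400 V, 2.58800 V)

LSB = 4.096/2^10 = 4.000 mV.
Code 0x286 = 646 decimal.
V_a = V_low + 646·LSB = 2.584 V; V_b = V_low + 647·LSB = 2.588 V.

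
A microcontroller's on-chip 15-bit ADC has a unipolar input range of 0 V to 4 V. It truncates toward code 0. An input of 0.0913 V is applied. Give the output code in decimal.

code 747

With 32768 levels over 4 V, one step is 122.07 µV.
(0.0913 − 0) / 0.00012207 = 747.930 LSBs.
So the output code is 747.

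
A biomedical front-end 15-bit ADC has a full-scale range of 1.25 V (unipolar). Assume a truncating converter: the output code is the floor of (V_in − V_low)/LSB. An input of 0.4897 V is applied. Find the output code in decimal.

With 32768 levels over 1.25 V, one step is 38.15 µV.
(V_in − V_low)/LSB = (0.4897 − 0) / 3.8147e-05 = 12837.192.
Floor → code 12837.

code 12837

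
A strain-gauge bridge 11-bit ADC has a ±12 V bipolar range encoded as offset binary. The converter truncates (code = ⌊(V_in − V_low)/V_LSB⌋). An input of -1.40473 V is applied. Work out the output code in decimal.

code 904

With 2048 levels over 24 V, one step is 11.719 mV.
Input sits at 904.130 steps above V_low.
⌊·⌋(904.130) = 904.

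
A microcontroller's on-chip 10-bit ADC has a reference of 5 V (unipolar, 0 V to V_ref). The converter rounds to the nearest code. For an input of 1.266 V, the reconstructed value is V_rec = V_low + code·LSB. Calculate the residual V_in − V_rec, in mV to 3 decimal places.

1.352 mV

Step size: 5 V ÷ 2^10 = 4.883 mV.
Scaled input = 259.2768 LSBs, so code = 259.
Code 259 maps back to 0 + 259×0.00488281 V = 1.2646484 V.
Error = 1.266 − 1.2646484 = 0.00135156 V = 1.352 mV.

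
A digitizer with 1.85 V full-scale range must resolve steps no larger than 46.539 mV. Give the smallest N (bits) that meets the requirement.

6 bits

Number of steps required ≥ 1.85 V / 46.539 mV = 39.75.
Need 2^N ≥ 39.75; 2^5 = 32, 2^6 = 64.
Minimum N = 6.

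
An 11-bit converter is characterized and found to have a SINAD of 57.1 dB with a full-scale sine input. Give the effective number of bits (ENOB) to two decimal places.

9.19 bits

ENOB = (SINAD − 1.76) / 6.02 = (57.1 − 1.76)/6.02 = 9.193.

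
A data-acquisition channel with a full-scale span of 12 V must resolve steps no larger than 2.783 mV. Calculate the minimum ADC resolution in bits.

Number of steps required ≥ 12 V / 2.783 mV = 4311.89.
Need 2^N ≥ 4311.89; 2^12 = 4096, 2^13 = 8192.
Minimum N = 13.

13 bits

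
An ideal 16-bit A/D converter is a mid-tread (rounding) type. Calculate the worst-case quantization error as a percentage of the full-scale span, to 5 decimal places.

0.00076 %

Rounding → worst-case error = ½ LSB = V_FS/2^17, so 100/131072 = 0.000762939 % of full scale.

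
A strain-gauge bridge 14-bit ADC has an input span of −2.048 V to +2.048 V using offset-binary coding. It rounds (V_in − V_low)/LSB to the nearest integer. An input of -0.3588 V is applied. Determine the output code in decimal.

code 6757

LSB = 4.096 V / 16384 = 250.00 µV.
Input sits at 6756.800 steps above V_low.
round(6756.800) = 6757.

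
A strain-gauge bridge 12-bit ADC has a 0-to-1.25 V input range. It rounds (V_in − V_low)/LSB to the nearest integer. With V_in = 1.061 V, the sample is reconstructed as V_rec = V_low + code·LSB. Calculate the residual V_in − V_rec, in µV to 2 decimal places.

One LSB is 1.25 V / 4096 = 305.18 µV.
Scaled input = 3476.6848 LSBs, so code = 3477.
V_rec = 0 + 3477·0.000305176 = 1.0610962 V.
Difference: -9.61914e-05 V → -96.19 µV.

-96.19 µV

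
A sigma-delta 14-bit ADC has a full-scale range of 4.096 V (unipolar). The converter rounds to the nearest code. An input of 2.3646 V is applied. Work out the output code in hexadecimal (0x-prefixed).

code 0x24F2 (decimal 9458)

With 16384 levels over 4.096 V, one step is 250.00 µV.
Input sits at 9458.400 steps above V_low.
round(9458.400) = 9458.
In hexadecimal (0x-prefixed): 0x24F2.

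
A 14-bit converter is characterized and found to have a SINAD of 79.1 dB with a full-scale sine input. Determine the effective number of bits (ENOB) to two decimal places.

ENOB = (SINAD − 1.76) / 6.02 = (79.1 − 1.76)/6.02 = 12.847.

12.85 bits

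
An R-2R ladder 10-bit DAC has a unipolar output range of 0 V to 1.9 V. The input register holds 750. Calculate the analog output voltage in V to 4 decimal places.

LSB = 1.9 V / 2^10 = 1.855 mV.
V_out = 0 + 750 × 0.00185547 V = 1.3916 V.

1.3916 V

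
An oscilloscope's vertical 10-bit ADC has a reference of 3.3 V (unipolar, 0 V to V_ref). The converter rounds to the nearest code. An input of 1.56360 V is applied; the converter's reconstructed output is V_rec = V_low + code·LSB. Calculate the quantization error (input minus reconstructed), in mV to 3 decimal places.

One LSB is 3.3 V / 1024 = 3.223 mV.
(1.56360 − 0)/0.00322266 = 485.1898; round gives code 485.
V_rec = 0 + 485·0.00322266 = 1.5629883 V.
Error = 1.56360 − 1.5629883 = 0.000611719 V = 0.612 mV.

0.612 mV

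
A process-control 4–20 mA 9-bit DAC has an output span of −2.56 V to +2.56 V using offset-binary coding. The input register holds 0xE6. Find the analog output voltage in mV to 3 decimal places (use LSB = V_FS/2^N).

LSB = 5.12 V / 2^9 = 10.000 mV.
Code 0xE6 = 230 decimal.
V_out = (−2.56) + 230 × 0.01 V = -0.26 V.
= -260.000 mV.

-260.000 mV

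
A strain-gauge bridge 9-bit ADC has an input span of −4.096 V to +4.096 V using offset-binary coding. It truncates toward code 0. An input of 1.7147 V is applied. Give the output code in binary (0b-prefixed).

LSB = 8.192 V / 512 = 16.000 mV.
(1.7147 − (−4.096)) / 0.016 = 363.169 LSBs.
Floor → code 363.
In binary (0b-prefixed): 0b101101011.

code 0b101101011 (decimal 363)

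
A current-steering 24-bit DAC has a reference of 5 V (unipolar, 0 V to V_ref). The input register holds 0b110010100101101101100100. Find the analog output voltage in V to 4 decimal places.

LSB = 5 V / 2^24 = 0.30 µV.
Code 0b110010100101101101100100 = 13261668 decimal.
V_out = 0 + 13261668 × 2.98023e-07 V = 3.95229 V.

3.9523 V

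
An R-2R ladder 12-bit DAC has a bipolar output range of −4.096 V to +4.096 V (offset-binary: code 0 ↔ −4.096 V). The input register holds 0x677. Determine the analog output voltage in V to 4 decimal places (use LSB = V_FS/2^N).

LSB = 8.192 V / 2^12 = 2.000 mV.
Code 0x677 = 1655 decimal.
V_out = (−4.096) + 1655 × 0.002 V = -0.786 V.

-0.7860 V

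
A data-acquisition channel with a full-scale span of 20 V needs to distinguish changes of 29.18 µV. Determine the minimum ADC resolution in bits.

20 bits

Number of steps required ≥ 20 V / 29.18 µV = 685400.96.
Need 2^N ≥ 685400.96; 2^19 = 524288, 2^20 = 1048576.
Minimum N = 20.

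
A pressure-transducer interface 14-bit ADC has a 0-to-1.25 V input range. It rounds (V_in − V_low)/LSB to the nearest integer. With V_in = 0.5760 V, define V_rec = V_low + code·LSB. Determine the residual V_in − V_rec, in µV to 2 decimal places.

One LSB is 1.25 V / 16384 = 76.29 µV.
Scaled input = 7549.7472 LSBs, so code = 7550.
V_rec = 0 + 7550·7.62939e-05 = 0.57601929 V.
V_in − V_rec = -1.92871e-05 V = -19.29 µV.

-19.29 µV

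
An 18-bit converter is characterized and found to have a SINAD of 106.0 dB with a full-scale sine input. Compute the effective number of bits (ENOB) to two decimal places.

17.32 bits

ENOB = (SINAD − 1.76) / 6.02 = (106.0 − 1.76)/6.02 = 17.316.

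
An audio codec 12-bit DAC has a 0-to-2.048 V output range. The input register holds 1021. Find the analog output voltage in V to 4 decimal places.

LSB = 2.048 V / 2^12 = 0.500 mV.
V_out = 0 + 1021 × 0.0005 V = 0.5105 V.

0.5105 V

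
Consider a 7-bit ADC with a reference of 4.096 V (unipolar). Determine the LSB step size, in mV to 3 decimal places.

32.000 mV

Full-scale span = 4.096 V.
LSB = 4.096 / 2^7 = 4.096 / 128 = 0.032 V = 32.000 mV.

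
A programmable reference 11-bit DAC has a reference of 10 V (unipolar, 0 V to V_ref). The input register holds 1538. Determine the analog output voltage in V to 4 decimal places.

7.5098 V

LSB = 10 V / 2^11 = 4.883 mV.
V_out = 0 + 1538 × 0.00488281 V = 7.50977 V.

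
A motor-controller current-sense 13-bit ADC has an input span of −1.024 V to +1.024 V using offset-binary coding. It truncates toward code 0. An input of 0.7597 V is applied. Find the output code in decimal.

code 7134

Full-scale span = 2.048 V; LSB = 2.048/2^13 = 250.00 µV.
(0.7597 − (−1.024)) / 0.00025 = 7134.800 LSBs.
⌊·⌋(7134.800) = 7134.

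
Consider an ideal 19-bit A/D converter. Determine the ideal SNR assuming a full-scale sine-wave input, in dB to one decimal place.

116.1 dB

SNR ≈ 6.02·N + 1.76 dB = 6.02·19 + 1.76 = 116.14 dB.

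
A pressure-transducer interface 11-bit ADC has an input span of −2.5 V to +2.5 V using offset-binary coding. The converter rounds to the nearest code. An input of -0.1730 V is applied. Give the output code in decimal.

code 953

LSB = 5 V / 2048 = 2.441 mV.
(V_in − V_low)/LSB = (-0.1730 − (−2.5)) / 0.00244141 = 953.139.
round(953.139) = 953.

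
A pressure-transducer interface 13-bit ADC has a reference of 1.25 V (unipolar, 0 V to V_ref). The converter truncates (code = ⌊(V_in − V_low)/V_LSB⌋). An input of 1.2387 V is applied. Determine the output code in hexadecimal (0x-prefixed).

code 0x1FB5 (decimal 8117)

With 8192 levels over 1.25 V, one step is 152.59 µV.
Input sits at 8117.944 steps above V_low.
So the output code is 8117.
In hexadecimal (0x-prefixed): 0x1FB5.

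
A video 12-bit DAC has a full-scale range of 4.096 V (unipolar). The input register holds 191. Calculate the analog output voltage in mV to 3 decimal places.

LSB = 4.096 V / 2^12 = 1.000 mV.
V_out = 0 + 191 × 0.001 V = 0.191 V.
= 191.000 mV.

191.000 mV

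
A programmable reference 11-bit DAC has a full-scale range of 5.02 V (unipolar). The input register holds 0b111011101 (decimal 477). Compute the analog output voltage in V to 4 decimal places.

1.1692 V

LSB = 5.02 V / 2^11 = 2.451 mV.
Code 0b111011101 = 477 decimal.
V_out = 0 + 477 × 0.00245117 V = 1.16921 V.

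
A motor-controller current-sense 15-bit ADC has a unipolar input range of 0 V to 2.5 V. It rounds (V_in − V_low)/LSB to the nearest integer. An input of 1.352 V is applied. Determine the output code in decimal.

code 17721

Full-scale span = 2.5 V; LSB = 2.5/2^15 = 76.29 µV.
(V_in − V_low)/LSB = (1.352 − 0) / 7.62939e-05 = 17720.934.
Round → code 17721.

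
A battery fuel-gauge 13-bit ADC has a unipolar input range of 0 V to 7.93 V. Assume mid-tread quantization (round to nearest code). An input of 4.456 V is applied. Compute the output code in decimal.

code 4603

LSB = 7.93 V / 8192 = 0.968 mV.
(V_in − V_low)/LSB = (4.456 − 0) / 0.000968018 = 4603.222.
round(4603.222) = 4603.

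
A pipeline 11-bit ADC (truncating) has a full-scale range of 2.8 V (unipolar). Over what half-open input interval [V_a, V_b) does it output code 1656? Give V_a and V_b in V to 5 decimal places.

[2.26406 V, 2.26543 V)

LSB = 2.8/2^11 = 1.367 mV.
V_a = V_low + 1656·LSB = 2.26406 V; V_b = V_low + 1657·LSB = 2.26543 V.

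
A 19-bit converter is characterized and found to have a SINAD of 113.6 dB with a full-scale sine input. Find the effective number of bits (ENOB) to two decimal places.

ENOB = (SINAD − 1.76) / 6.02 = (113.6 − 1.76)/6.02 = 18.578.

18.58 bits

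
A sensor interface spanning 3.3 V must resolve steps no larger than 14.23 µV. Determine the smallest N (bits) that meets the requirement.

18 bits

Number of steps required ≥ 3.3 V / 14.23 µV = 231904.43.
Need 2^N ≥ 231904.43; 2^17 = 131072, 2^18 = 262144.
Minimum N = 18.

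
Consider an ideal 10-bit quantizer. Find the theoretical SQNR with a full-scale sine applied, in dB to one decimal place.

SNR ≈ 6.02·N + 1.76 dB = 6.02·10 + 1.76 = 61.96 dB.

62.0 dB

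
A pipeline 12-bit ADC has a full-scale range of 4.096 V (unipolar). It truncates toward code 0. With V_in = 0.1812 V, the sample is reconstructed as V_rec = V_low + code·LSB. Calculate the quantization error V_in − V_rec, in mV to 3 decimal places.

0.200 mV

LSB = 4.096/2^12 = 1.000 mV.
(V_in − V_low)/LSB = (0.1812 − 0)/0.001 = 181.2000 → code 181 (floor).
Code 181 maps back to 0 + 181×0.001 V = 0.181 V.
Difference: 0.0002 V → 0.200 mV.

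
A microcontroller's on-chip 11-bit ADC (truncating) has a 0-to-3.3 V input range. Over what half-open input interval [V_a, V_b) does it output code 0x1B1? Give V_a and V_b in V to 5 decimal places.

LSB = 3.3/2^11 = 1.611 mV.
Code 0x1B1 = 433 decimal.
V_a = V_low + 433·LSB = 0.697705 V; V_b = V_low + 434·LSB = 0.699316 V.

[0.69771 V, 0.69932 V)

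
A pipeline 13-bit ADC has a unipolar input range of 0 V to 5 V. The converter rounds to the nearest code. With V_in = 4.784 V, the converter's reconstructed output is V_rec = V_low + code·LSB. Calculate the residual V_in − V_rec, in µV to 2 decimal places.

64.45 µV

Step size: 5 V ÷ 2^13 = 0.610 mV.
(4.784 − 0)/0.000610352 = 7838.1056; round gives code 7838.
Reconstructed: 4.7839355 V.
V_in − V_rec = 6.44531e-05 V = 64.45 µV.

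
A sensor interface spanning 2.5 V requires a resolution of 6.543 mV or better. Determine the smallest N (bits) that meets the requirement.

9 bits

Number of steps required ≥ 2.5 V / 6.543 mV = 382.09.
Need 2^N ≥ 382.09; 2^8 = 256, 2^9 = 512.
Minimum N = 9.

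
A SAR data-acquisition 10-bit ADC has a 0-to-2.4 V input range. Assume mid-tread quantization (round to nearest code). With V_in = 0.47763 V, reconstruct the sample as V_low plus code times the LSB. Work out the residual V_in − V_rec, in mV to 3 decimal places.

-0.495 mV

LSB = 2.4/2^10 = 2.344 mV.
(0.47763 − 0)/0.00234375 = 203.7888; round gives code 204.
V_rec = 0 + 204·0.00234375 = 0.478125 V.
V_in − V_rec = -0.000495 V = -0.495 mV.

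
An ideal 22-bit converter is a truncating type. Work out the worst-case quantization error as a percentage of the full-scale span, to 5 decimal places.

Truncating → worst-case error = 1 LSB = V_FS/2^22, so 100/4194304 = 2.38419e-05 % of full scale.

0.00002 %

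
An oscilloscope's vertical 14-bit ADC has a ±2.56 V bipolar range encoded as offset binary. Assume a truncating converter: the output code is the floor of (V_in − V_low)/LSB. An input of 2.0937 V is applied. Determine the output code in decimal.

code 14891

LSB = 5.12 V / 16384 = 312.50 µV.
(V_in − V_low)/LSB = (2.0937 − (−2.56)) / 0.0003125 = 14891.840.
Floor → code 14891.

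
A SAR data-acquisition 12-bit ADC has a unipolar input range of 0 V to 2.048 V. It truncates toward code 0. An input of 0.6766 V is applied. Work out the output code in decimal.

code 1353

LSB = 2.048 V / 4096 = 0.500 mV.
Input sits at 1353.200 steps above V_low.
Floor → code 1353.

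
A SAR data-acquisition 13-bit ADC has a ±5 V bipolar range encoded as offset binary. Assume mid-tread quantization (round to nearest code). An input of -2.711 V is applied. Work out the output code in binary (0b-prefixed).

code 0b11101010011 (decimal 1875)

LSB = 10 V / 8192 = 1.221 mV.
Input sits at 1875.149 steps above V_low.
round(1875.149) = 1875.
In binary (0b-prefixed): 0b11101010011.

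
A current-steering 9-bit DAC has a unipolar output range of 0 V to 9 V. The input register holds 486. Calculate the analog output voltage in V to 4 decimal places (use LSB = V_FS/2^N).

LSB = 9 V / 2^9 = 17.578 mV.
V_out = 0 + 486 × 0.0175781 V = 8.54297 V.

8.5430 V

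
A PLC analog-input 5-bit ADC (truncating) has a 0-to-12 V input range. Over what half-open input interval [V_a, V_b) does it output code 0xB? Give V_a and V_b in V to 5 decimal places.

[4.12500 V, 4.50000 V)

LSB = 12/2^5 = 375.000 mV.
Code 0xB = 11 decimal.
V_a = V_low + 11·LSB = 4.125 V; V_b = V_low + 12·LSB = 4.5 V.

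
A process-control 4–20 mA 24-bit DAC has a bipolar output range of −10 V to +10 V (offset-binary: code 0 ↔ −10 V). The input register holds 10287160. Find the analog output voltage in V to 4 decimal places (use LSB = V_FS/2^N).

LSB = 20 V / 2^24 = 1.19 µV.
V_out = (−10) + 10287160 × 1.19209e-06 V = 2.26325 V.

2.2633 V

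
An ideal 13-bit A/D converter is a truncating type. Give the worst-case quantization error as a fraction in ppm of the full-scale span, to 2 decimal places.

Truncating → worst-case error = 1 LSB = V_FS/2^13, so 1e+06/8192 = 122.07 ppm of full scale.

122.07 ppm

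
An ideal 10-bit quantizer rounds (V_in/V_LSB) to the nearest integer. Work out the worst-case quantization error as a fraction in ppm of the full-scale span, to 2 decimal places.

488.28 ppm

Rounding → worst-case error = ½ LSB = V_FS/2^11, so 1e+06/2048 = 488.281 ppm of full scale.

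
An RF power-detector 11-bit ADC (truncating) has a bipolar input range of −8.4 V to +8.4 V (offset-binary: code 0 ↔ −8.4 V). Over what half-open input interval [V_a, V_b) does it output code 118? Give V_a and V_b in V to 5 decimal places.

[-7.43203 V, -7.42383 V)

LSB = 16.8/2^11 = 8.203 mV.
V_a = V_low + 118·LSB = -7.43203 V; V_b = V_low + 119·LSB = -7.42383 V.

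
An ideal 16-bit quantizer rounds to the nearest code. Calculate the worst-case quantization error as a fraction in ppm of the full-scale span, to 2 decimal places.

Rounding → worst-case error = ½ LSB = V_FS/2^17, so 1e+06/131072 = 7.62939 ppm of full scale.

7.63 ppm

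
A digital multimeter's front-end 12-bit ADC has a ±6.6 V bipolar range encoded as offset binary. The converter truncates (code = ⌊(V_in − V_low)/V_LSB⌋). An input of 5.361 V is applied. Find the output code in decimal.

With 4096 levels over 13.2 V, one step is 3.223 mV.
Input sits at 3711.535 steps above V_low.
⌊·⌋(3711.535) = 3711.

code 3711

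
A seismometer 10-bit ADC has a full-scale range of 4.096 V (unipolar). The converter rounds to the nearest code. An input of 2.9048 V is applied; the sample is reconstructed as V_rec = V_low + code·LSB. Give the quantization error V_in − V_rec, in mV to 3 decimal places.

0.800 mV

LSB = 4.096/2^10 = 4.000 mV.
(2.9048 − 0)/0.004 = 726.2000; round gives code 726.
Reconstructed: 2.904 V.
Difference: 0.0008 V → 0.800 mV.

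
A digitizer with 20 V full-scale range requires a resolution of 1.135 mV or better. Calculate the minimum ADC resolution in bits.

15 bits

Number of steps required ≥ 20 V / 1.135 mV = 17621.15.
Need 2^N ≥ 17621.15; 2^14 = 16384, 2^15 = 32768.
Minimum N = 15.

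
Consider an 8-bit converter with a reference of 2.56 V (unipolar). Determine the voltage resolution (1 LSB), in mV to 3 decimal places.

10.000 mV

Full-scale span = 2.56 V.
LSB = 2.56 / 2^8 = 2.56 / 256 = 0.01 V = 10.000 mV.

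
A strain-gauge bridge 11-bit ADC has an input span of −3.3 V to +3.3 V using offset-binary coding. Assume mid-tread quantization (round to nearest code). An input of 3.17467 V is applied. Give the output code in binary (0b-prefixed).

code 0b11111011001 (decimal 2009)

Full-scale span = 6.6 V; LSB = 6.6/2^11 = 3.223 mV.
(3.17467 − (−3.3)) / 0.00322266 = 2009.110 LSBs.
So the output code is 2009.
In binary (0b-prefixed): 0b11111011001.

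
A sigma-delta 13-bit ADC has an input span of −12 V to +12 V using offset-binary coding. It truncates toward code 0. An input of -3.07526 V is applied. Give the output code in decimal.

Full-scale span = 24 V; LSB = 24/2^13 = 2.930 mV.
(V_in − V_low)/LSB = (-3.07526 − (−12)) / 0.00292969 = 3046.311.
So the output code is 3046.

code 3046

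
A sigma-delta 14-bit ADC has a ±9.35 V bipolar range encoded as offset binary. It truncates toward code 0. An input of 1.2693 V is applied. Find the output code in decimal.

LSB = 18.7 V / 16384 = 1.141 mV.
Input sits at 9304.097 steps above V_low.
Floor → code 9304.

code 9304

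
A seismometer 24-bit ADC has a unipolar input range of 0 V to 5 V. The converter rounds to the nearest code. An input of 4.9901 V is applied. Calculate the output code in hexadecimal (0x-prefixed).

code 0xFF7E3D (decimal 16743997)

With 16777216 levels over 5 V, one step is 0.30 µV.
(V_in − V_low)/LSB = (4.9901 − 0) / 2.98023e-07 = 16743997.112.
So the output code is 16743997.
In hexadecimal (0x-prefixed): 0xFF7E3D.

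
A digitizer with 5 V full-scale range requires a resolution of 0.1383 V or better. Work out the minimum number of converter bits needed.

Number of steps required ≥ 5 V / 0.1383 V = 36.15.
Need 2^N ≥ 36.15; 2^5 = 32, 2^6 = 64.
Minimum N = 6.

6 bits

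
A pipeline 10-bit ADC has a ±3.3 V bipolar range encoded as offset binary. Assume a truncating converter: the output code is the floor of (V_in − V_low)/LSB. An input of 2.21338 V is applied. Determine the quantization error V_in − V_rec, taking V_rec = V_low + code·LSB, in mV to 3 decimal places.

2.638 mV

LSB = 6.6/2^10 = 6.445 mV.
(2.21338 − (−3.3))/0.00644531 = 855.4093; ⌊·⌋ gives code 855.
V_rec = (−3.3) + 855·0.00644531 = 2.2107422 V.
Error = 2.21338 − 2.2107422 = 0.00263781 V = 2.638 mV.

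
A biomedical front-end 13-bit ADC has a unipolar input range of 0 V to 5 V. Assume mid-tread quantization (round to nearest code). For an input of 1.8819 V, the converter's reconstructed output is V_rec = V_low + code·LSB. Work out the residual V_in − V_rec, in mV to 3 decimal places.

0.186 mV

LSB = 5/2^13 = 0.610 mV.
(1.8819 − 0)/0.000610352 = 3083.3050; round gives code 3083.
V_rec = 0 + 3083·0.000610352 = 1.8817139 V.
Error = 1.8819 − 1.8817139 = 0.000186133 V = 0.186 mV.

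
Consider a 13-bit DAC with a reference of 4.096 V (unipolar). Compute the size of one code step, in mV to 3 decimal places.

0.500 mV

Full-scale span = 4.096 V.
LSB = 4.096 / 2^13 = 4.096 / 8192 = 0.0005 V = 0.500 mV.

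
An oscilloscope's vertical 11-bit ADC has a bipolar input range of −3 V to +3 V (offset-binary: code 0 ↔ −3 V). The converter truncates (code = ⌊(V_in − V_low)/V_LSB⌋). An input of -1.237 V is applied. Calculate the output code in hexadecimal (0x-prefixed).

With 2048 levels over 6 V, one step is 2.930 mV.
(V_in − V_low)/LSB = (-1.237 − (−3)) / 0.00292969 = 601.771.
Floor → code 601.
In hexadecimal (0x-prefixed): 0x259.

code 0x259 (decimal 601)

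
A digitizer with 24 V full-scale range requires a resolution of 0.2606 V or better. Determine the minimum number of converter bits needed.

7 bits

Number of steps required ≥ 24 V / 0.2606 V = 92.10.
Need 2^N ≥ 92.10; 2^6 = 64, 2^7 = 128.
Minimum N = 7.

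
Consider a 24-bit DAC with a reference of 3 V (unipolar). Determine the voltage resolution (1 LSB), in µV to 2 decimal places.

0.18 µV

Full-scale span = 3 V.
LSB = 3 / 2^24 = 3 / 16777216 = 1.78814e-07 V = 0.18 µV.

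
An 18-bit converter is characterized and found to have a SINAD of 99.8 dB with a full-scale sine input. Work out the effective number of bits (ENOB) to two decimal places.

ENOB = (SINAD − 1.76) / 6.02 = (99.8 − 1.76)/6.02 = 16.286.

16.29 bits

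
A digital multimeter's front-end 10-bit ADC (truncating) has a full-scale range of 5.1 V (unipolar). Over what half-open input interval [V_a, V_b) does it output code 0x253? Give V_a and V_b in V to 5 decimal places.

LSB = 5.1/2^10 = 4.980 mV.
Code 0x253 = 595 decimal.
V_a = V_low + 595·LSB = 2.96338 V; V_b = V_low + 596·LSB = 2.96836 V.

[2.96338 V, 2.96836 V)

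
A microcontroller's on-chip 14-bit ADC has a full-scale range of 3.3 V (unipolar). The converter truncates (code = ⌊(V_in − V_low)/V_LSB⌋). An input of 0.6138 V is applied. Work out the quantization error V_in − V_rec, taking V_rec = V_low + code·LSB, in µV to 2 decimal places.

One LSB is 3.3 V / 16384 = 201.42 µV.
(0.6138 − 0)/0.000201416 = 3047.4240; ⌊·⌋ gives code 3047.
V_rec = 0 + 3047·0.000201416 = 0.6137146 V.
Error = 0.6138 − 0.6137146 = 8.54004e-05 V = 85.40 µV.

85.40 µV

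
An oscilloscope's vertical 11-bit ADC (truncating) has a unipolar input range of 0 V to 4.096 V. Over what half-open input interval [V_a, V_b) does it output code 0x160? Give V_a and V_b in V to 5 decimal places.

[0.70400 V, 0.70600 V)

LSB = 4.096/2^11 = 2.000 mV.
Code 0x160 = 352 decimal.
V_a = V_low + 352·LSB = 0.704 V; V_b = V_low + 353·LSB = 0.706 V.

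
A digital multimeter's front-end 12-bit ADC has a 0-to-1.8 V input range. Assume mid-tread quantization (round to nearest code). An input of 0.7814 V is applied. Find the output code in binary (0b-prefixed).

Full-scale span = 1.8 V; LSB = 1.8/2^12 = 439.45 µV.
(0.7814 − 0) / 0.000439453 = 1778.119 LSBs.
So the output code is 1778.
In binary (0b-prefixed): 0b11011110010.

code 0b11011110010 (decimal 1778)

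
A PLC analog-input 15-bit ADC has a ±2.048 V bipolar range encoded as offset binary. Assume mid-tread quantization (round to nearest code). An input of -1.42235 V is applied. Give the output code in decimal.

LSB = 4.096 V / 32768 = 125.00 µV.
(V_in − V_low)/LSB = (-1.42235 − (−2.048)) / 0.000125 = 5005.200.
So the output code is 5005.

code 5005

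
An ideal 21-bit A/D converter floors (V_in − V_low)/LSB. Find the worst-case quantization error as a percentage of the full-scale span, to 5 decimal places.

0.00005 %

Truncating → worst-case error = 1 LSB = V_FS/2^21, so 100/2097152 = 4.76837e-05 % of full scale.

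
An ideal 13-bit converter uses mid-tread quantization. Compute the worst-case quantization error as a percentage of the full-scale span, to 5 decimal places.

Rounding → worst-case error = ½ LSB = V_FS/2^14, so 100/16384 = 0.00610352 % of full scale.

0.00610 %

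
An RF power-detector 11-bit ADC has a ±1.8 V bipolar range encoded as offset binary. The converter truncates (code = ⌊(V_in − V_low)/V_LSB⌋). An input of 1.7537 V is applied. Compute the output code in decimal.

With 2048 levels over 3.6 V, one step is 1.758 mV.
(1.7537 − (−1.8)) / 0.00175781 = 2021.660 LSBs.
⌊·⌋(2021.660) = 2021.

code 2021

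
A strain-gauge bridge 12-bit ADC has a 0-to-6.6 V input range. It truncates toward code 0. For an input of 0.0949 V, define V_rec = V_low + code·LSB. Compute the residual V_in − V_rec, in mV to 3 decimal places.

LSB = 6.6/2^12 = 1.611 mV.
(V_in − V_low)/LSB = (0.0949 − 0)/0.00161133 = 58.8955 → code 58 (floor).
Code 58 maps back to 0 + 58×0.00161133 V = 0.093457031 V.
V_in − V_rec = 0.00144297 V = 1.443 mV.

1.443 mV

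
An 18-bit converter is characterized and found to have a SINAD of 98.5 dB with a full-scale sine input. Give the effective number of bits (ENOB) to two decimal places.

16.07 bits

ENOB = (SINAD − 1.76) / 6.02 = (98.5 − 1.76)/6.02 = 16.070.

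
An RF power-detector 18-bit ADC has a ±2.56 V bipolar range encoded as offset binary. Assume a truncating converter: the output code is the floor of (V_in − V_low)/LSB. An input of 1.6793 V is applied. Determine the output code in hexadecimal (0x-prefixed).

Full-scale span = 5.12 V; LSB = 5.12/2^18 = 19.53 µV.
Input sits at 217052.160 steps above V_low.
So the output code is 217052.
In hexadecimal (0x-prefixed): 0x34FDC.

code 0x34FDC (decimal 217052)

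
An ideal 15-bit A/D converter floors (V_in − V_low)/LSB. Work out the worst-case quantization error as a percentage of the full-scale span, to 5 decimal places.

Truncating → worst-case error = 1 LSB = V_FS/2^15, so 100/32768 = 0.00305176 % of full scale.

0.00305 %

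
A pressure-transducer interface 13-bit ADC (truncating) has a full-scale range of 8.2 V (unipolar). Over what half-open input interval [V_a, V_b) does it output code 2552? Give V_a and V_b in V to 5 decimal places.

[2.55449 V, 2.55549 V)

LSB = 8.2/2^13 = 1.001 mV.
V_a = V_low + 2552·LSB = 2.55449 V; V_b = V_low + 2553·LSB = 2.55549 V.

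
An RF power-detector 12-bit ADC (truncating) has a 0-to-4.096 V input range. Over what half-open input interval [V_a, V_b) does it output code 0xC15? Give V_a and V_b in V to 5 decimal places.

[3.09300 V, 3.09400 V)

LSB = 4.096/2^12 = 1.000 mV.
Code 0xC15 = 3093 decimal.
V_a = V_low + 3093·LSB = 3.093 V; V_b = V_low + 3094·LSB = 3.094 V.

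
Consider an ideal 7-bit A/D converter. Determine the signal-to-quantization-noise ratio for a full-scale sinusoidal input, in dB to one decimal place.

43.9 dB

SNR ≈ 6.02·N + 1.76 dB = 6.02·7 + 1.76 = 43.90 dB.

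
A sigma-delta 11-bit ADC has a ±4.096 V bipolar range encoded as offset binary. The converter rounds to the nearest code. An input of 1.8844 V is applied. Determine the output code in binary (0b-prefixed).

code 0b10111010111 (decimal 1495)

Full-scale span = 8.192 V; LSB = 8.192/2^11 = 4.000 mV.
(1.8844 − (−4.096)) / 0.004 = 1495.100 LSBs.
Round → code 1495.
In binary (0b-prefixed): 0b10111010111.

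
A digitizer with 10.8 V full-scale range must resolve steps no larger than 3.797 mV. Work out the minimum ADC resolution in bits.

Number of steps required ≥ 10.8 V / 3.797 mV = 2844.35.
Need 2^N ≥ 2844.35; 2^11 = 2048, 2^12 = 4096.
Minimum N = 12.

12 bits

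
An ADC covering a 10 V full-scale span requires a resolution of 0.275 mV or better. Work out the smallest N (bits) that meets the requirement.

16 bits

Number of steps required ≥ 10 V / 0.275 mV = 36363.64.
Need 2^N ≥ 36363.64; 2^15 = 32768, 2^16 = 65536.
Minimum N = 16.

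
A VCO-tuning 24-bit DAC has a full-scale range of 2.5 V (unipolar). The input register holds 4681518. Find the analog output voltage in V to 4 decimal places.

0.6976 V

LSB = 2.5 V / 2^24 = 0.15 µV.
V_out = 0 + 4681518 × 1.49012e-07 V = 0.697601 V.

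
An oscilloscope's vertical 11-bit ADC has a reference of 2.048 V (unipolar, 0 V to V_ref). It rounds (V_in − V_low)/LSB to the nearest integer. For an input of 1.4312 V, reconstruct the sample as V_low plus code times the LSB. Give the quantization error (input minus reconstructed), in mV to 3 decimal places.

Step size: 2.048 V ÷ 2^11 = 1.000 mV.
(V_in − V_low)/LSB = (1.4312 − 0)/0.001 = 1431.2000 → code 1431 (round).
Reconstructed: 1.431 V.
V_in − V_rec = 0.0002 V = 0.200 mV.

0.200 mV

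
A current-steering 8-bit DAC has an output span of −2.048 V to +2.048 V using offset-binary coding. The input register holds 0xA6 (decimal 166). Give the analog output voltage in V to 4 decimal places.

0.6080 V

LSB = 4.096 V / 2^8 = 16.000 mV.
Code 0xA6 = 166 decimal.
V_out = (−2.048) + 166 × 0.016 V = 0.608 V.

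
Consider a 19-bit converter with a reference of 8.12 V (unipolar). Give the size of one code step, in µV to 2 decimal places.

Full-scale span = 8.12 V.
LSB = 8.12 / 2^19 = 8.12 / 524288 = 1.54877e-05 V = 15.49 µV.

15.49 µV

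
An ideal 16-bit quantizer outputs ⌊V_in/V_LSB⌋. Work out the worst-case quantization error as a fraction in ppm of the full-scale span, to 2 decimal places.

15.26 ppm

Truncating → worst-case error = 1 LSB = V_FS/2^16, so 1e+06/65536 = 15.2588 ppm of full scale.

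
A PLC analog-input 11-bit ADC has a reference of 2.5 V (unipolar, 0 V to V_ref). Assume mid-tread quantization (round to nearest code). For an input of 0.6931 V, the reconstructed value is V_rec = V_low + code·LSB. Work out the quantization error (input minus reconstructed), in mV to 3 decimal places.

Step size: 2.5 V ÷ 2^11 = 1.221 mV.
(0.6931 − 0)/0.0012207 = 567.7875; round gives code 568.
V_rec = 0 + 568·0.0012207 = 0.69335938 V.
V_in − V_rec = -0.000259375 V = -0.259 mV.

-0.259 mV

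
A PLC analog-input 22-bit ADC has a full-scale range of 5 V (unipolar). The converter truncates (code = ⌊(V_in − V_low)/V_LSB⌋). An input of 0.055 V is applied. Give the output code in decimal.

LSB = 5 V / 4194304 = 1.19 µV.
Input sits at 46137.344 steps above V_low.
Floor → code 46137.

code 46137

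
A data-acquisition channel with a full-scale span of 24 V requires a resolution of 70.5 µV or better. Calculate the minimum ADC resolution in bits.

Number of steps required ≥ 24 V / 70.5 µV = 340425.53.
Need 2^N ≥ 340425.53; 2^18 = 262144, 2^19 = 524288.
Minimum N = 19.

19 bits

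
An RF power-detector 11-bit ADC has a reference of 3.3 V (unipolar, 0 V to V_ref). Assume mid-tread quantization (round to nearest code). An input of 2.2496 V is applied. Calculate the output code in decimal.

Full-scale span = 3.3 V; LSB = 3.3/2^11 = 1.611 mV.
Input sits at 1396.115 steps above V_low.
round(1396.115) = 1396.

code 1396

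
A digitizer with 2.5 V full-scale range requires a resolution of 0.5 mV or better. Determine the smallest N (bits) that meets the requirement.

13 bits

Number of steps required ≥ 2.5 V / 0.5 mV = 5000.00.
Need 2^N ≥ 5000.00; 2^12 = 4096, 2^13 = 8192.
Minimum N = 13.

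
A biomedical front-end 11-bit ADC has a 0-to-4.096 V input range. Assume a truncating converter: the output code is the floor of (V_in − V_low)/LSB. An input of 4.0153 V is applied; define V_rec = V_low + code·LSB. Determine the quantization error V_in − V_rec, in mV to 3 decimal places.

Step size: 4.096 V ÷ 2^11 = 2.000 mV.
Scaled input = 2007.6500 LSBs, so code = 2007.
V_rec = 0 + 2007·0.002 = 4.014 V.
V_in − V_rec = 0.0013 V = 1.300 mV.

1.300 mV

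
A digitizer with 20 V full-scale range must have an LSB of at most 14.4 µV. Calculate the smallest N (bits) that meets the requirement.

21 bits

Number of steps required ≥ 20 V / 14.4 µV = 1388888.89.
Need 2^N ≥ 1388888.89; 2^20 = 1048576, 2^21 = 2097152.
Minimum N = 21.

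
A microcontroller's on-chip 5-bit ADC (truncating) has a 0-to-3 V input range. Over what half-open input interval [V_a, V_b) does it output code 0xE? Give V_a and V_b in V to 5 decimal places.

[1.31250 V, 1.40625 V)

LSB = 3/2^5 = 93.750 mV.
Code 0xE = 14 decimal.
V_a = V_low + 14·LSB = 1.3125 V; V_b = V_low + 15·LSB = 1.40625 V.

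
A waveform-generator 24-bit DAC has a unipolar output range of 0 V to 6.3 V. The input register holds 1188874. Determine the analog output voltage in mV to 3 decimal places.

LSB = 6.3 V / 2^24 = 0.38 µV.
V_out = 0 + 1188874 × 3.75509e-07 V = 0.446433 V.
= 446.433 mV.

446.433 mV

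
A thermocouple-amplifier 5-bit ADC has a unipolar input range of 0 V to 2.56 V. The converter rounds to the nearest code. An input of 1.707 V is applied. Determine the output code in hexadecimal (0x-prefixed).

code 0x15 (decimal 21)

With 32 levels over 2.56 V, one step is 80.000 mV.
Input sits at 21.337 steps above V_low.
round(21.337) = 21.
In hexadecimal (0x-prefixed): 0x15.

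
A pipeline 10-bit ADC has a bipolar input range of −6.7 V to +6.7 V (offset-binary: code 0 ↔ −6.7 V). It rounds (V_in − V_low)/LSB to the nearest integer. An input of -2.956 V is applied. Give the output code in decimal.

code 286

LSB = 13.4 V / 1024 = 13.086 mV.
Input sits at 286.109 steps above V_low.
So the output code is 286.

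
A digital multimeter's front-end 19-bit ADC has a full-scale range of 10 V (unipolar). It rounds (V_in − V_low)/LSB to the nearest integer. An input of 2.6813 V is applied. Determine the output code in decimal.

code 140577

Full-scale span = 10 V; LSB = 10/2^19 = 19.07 µV.
(V_in − V_low)/LSB = (2.6813 − 0) / 1.90735e-05 = 140577.341.
So the output code is 140577.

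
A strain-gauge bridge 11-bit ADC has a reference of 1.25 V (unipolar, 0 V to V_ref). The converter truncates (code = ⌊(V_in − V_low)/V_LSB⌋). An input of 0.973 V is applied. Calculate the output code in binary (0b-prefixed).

code 0b11000111010 (decimal 1594)

LSB = 1.25 V / 2048 = 0.610 mV.
(0.973 − 0) / 0.000610352 = 1594.163 LSBs.
So the output code is 1594.
In binary (0b-prefixed): 0b11000111010.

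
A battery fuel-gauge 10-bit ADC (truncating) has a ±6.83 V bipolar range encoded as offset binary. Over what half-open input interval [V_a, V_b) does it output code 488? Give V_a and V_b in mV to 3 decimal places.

[-320.156 mV, -306.816 mV)

LSB = 13.66/2^10 = 13.340 mV.
V_a = V_low + 488·LSB = -0.320156 V; V_b = V_low + 489·LSB = -0.306816 V.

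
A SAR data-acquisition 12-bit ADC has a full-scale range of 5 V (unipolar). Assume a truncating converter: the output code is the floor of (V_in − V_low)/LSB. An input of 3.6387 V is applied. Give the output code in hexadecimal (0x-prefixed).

With 4096 levels over 5 V, one step is 1.221 mV.
(3.6387 − 0) / 0.0012207 = 2980.823 LSBs.
So the output code is 2980.
In hexadecimal (0x-prefixed): 0xBA4.

code 0xBA4 (decimal 2980)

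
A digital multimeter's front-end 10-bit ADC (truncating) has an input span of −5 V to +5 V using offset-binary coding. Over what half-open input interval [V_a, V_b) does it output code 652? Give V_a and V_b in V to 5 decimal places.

LSB = 10/2^10 = 9.766 mV.
V_a = V_low + 652·LSB = 1.36719 V; V_b = V_low + 653·LSB = 1.37695 V.

[1.36719 V, 1.37695 V)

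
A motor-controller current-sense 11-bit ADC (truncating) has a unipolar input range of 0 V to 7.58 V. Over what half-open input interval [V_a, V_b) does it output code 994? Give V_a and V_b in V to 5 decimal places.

[3.67896 V, 3.68267 V)

LSB = 7.58/2^11 = 3.701 mV.
V_a = V_low + 994·LSB = 3.67896 V; V_b = V_low + 995·LSB = 3.68267 V.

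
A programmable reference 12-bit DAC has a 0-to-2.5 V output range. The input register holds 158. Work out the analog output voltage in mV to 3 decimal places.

96.436 mV

LSB = 2.5 V / 2^12 = 0.610 mV.
V_out = 0 + 158 × 0.000610352 V = 0.0964355 V.
= 96.436 mV.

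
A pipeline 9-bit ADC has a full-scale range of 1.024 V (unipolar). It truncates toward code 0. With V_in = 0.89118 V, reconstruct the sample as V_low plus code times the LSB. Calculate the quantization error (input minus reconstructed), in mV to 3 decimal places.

1.180 mV

One LSB is 1.024 V / 512 = 2.000 mV.
(V_in − V_low)/LSB = (0.89118 − 0)/0.002 = 445.5900 → code 445 (floor).
Reconstructed: 0.89 V.
Error = 0.89118 − 0.89 = 0.00118 V = 1.180 mV.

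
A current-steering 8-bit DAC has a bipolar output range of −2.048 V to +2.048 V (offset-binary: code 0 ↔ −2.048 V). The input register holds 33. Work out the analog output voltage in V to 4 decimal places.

-1.5200 V

LSB = 4.096 V / 2^8 = 16.000 mV.
V_out = (−2.048) + 33 × 0.016 V = -1.52 V.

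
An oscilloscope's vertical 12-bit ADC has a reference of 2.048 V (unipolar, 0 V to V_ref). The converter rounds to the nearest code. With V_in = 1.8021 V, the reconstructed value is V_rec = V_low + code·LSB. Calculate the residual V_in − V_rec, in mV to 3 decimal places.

One LSB is 2.048 V / 4096 = 0.500 mV.
(1.8021 − 0)/0.0005 = 3604.2000; round gives code 3604.
V_rec = 0 + 3604·0.0005 = 1.802 V.
V_in − V_rec = 0.0001 V = 0.100 mV.

0.100 mV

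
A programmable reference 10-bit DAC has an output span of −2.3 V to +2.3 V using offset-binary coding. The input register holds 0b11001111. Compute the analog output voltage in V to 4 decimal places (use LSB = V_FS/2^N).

LSB = 4.6 V / 2^10 = 4.492 mV.
Code 0b11001111 = 207 decimal.
V_out = (−2.3) + 207 × 0.00449219 V = -1.37012 V.

-1.3701 V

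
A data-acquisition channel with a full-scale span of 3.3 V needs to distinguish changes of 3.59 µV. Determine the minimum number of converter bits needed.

20 bits

Number of steps required ≥ 3.3 V / 3.59 µV = 919220.06.
Need 2^N ≥ 919220.06; 2^19 = 524288, 2^20 = 1048576.
Minimum N = 20.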